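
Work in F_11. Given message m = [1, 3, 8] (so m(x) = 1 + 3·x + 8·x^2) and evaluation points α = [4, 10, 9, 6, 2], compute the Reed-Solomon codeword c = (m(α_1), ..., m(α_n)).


c = [9, 6, 5, 10, 6]

Message polynomial: m(x) = 1 + 3·x + 8·x^2 (mod 11).
For each evaluation point α_i, compute m(α_i) mod 11:
  α_1 = 4: Horner steps 8 → 2 → 9, so m(4) = 9.
  α_2 = 10: Horner steps 8 → 6 → 6, so m(10) = 6.
  α_3 = 9: Horner steps 8 → 9 → 5, so m(9) = 5.
  α_4 = 6: Horner steps 8 → 7 → 10, so m(6) = 10.
  α_5 = 2: Horner steps 8 → 8 → 6, so m(2) = 6.
Codeword c = [9, 6, 5, 10, 6] ∈ F_11^5.


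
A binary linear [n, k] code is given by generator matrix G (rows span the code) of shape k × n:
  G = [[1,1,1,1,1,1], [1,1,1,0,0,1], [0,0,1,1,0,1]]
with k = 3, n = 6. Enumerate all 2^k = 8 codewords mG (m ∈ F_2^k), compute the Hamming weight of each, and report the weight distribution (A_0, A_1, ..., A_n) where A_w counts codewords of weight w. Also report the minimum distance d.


Weight distribution: A_0 = 1, A_2 = 1, A_3 = 4, A_4 = 1, A_6 = 1. Minimum distance d = 2.

Enumerate all 2^3 = 8 messages m ∈ F_2^3.
For each, compute codeword c = mG in F_2^6, then tally its weight.
  m = 000 → c = 000000, weight = 0.
  m = 100 → c = 111111, weight = 6.
  m = 010 → c = 111001, weight = 4.
  m = 110 → c = 000110, weight = 2.
  m = 001 → c = 001101, weight = 3.
  m = 101 → c = 110010, weight = 3.
  m = 011 → c = 110100, weight = 3.
  m = 111 → c = 001011, weight = 3.
Tally weights:
  weight 0: 1 codewords.
  weight 2: 1 codewords.
  weight 3: 4 codewords.
  weight 4: 1 codewords.
  weight 6: 1 codewords.
Minimum distance d = smallest w > 0 with A_w > 0 = 2.
Sanity: Σ A_w = 8 = 2^3 = 8 ✓.


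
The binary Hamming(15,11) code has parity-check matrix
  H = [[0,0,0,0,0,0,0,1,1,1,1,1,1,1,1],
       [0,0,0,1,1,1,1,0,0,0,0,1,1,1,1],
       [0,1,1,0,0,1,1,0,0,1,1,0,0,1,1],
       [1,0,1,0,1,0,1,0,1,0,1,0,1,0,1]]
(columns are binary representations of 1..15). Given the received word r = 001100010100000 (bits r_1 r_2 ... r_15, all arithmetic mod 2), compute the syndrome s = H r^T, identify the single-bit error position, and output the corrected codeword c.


s = (0, 1, 0, 1)^T, error position = 5, corrected codeword c = 001110010100000

Compute s = H r^T mod 2 one row at a time:
  s_1 = 1 + 0 + 1 + 0 + 0 + 0 + 0 + 0 = 2 ≡ 0 (mod 2).
  s_2 = 1 + 0 + 0 + 0 + 0 + 0 + 0 + 0 = 1 ≡ 1 (mod 2).
  s_3 = 0 + 1 + 0 + 0 + 1 + 0 + 0 + 0 = 2 ≡ 0 (mod 2).
  s_4 = 0 + 1 + 0 + 0 + 0 + 0 + 0 + 0 = 1 ≡ 1 (mod 2).
s = (0, 1, 0, 1)^T — this equals column 5 of H (binary 0101), so error is at position 5.
Correct: flip bit 5 of r = 001100010100000 to get c = 001110010100000.


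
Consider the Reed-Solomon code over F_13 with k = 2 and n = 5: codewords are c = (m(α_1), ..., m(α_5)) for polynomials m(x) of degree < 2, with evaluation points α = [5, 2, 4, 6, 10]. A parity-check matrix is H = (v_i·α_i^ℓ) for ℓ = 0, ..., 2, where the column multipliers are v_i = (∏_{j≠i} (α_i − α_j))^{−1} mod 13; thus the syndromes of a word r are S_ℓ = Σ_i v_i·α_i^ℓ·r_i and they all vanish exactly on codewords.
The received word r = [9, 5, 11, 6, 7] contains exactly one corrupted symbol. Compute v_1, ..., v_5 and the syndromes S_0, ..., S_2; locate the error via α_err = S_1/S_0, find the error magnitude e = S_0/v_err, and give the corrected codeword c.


S = (6, 11, 5), error at position 3, error magnitude e = 12, c = [9, 5, 12, 6, 7].

Step 1: column multipliers v_i = (∏_{j≠i}(α_i − α_j))^{−1} mod 13.
  i = 1 (α = 5): (5−2)(5−4)(5−6)(5−10) = 3·1·(−1)·(−5) = 15 ≡ 2, so v_1 = 2^{−1} = 7 (mod 13).
  i = 2 (α = 2): (2−5)(2−4)(2−6)(2−10) = (−3)·(−2)·(−4)·(−8) = 192 ≡ 10, so v_2 = 10^{−1} = 4 (mod 13).
  i = 3 (α = 4): (4−5)(4−2)(4−6)(4−10) = (−1)·2·(−2)·(−6) = −24 ≡ 2, so v_3 = 2^{−1} = 7 (mod 13).
  i = 4 (α = 6): (6−5)(6−2)(6−4)(6−10) = 1·4·2·(−4) = −32 ≡ 7, so v_4 = 7^{−1} = 2 (mod 13).
  i = 5 (α = 10): (10−5)(10−2)(10−4)(10−6) = 5·8·6·4 = 960 ≡ 11, so v_5 = 11^{−1} = 6 (mod 13).
  v = [7, 4, 7, 2, 6].
Step 2: syndromes of r = [9, 5, 11, 6, 7] (all sums mod 13).
  S_0 = Σ v_i r_i = 7·9 + 4·5 + 7·11 + 2·6 + 6·7 = 214 ≡ 6.
  S_1 = Σ v_i α_i r_i = 7·5·9 + 4·2·5 + 7·4·11 + 2·6·6 + 6·10·7 = 1155 ≡ 11.
  α_i^2 mod 13 = [12, 4, 3, 10, 9].
  S_2 = Σ v_i α_i^2 r_i = 7·12·9 + 4·4·5 + 7·3·11 + 2·10·6 + 6·9·7 = 1565 ≡ 5.
  S = (6, 11, 5) ≠ 0, so r is not a codeword (an error is present).
Step 3: locate the error. For a single error e at position i, S_ℓ = v_i·e·α_i^ℓ, so α_err = S_1/S_0.
  S_0^{−1} = 6^{−1} = 11 (mod 13), so α_err = 11·11 = 121 ≡ 4 = α_3. Error position i = 3.
  Consistency check: S_2/S_1 = 5·6 = 30 ≡ 4 = α_err ✓ (single-error assumption holds).
Step 4: error magnitude e = S_0/v_3 = S_0·∏_{j≠3}(α_3 − α_j) = 6·2 = 12 ≡ 12 (mod 13).
Step 5: correct position 3: c_3 = r_3 − e = 11 − 12 ≡ 12 (mod 13). Hence c = [9, 5, 12, 6, 7].
  Check: interpolating c through the α_i gives m(x) = 11 + 10·x (degree < 2) with m(α_i) = c_i for every i, so c is indeed a codeword.


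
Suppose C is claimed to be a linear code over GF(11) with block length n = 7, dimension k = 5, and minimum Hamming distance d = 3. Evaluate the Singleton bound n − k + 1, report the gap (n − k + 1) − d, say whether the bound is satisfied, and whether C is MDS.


Singleton RHS = n − k + 1 = 3, slack = 0, bound satisfied, MDS.

Singleton bound: d ≤ n − k + 1.
Here n = 7, k = 5, so n − k + 1 = 3.
Given d = 3, check d ≤ 3: YES.
Slack = (n − k + 1) − d = 0.
The code is MDS (slack = 0).
Description: the claimed parameters are [7, 5, 3]_11; such a code would be MDS (meets Singleton bound).


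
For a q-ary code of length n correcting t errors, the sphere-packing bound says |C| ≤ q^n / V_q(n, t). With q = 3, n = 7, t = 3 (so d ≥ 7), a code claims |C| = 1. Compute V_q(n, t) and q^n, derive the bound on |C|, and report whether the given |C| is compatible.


V_q(n, t) = 379, q^n = 2187, Hamming bound = 5, |C| = 1 ≤ bound (satisfied).

Step 1: Compute V_q(n, t) = Σ_{j=0}^3 C(n, j) (q−1)^j.
  j = 0: C(7,0)·(2)^0 = 1·1 = 1.
  j = 1: C(7,1)·(2)^1 = 7·2 = 14.
  j = 2: C(7,2)·(2)^2 = 21·4 = 84.
  j = 3: C(7,3)·(2)^3 = 35·8 = 280.
  V_q(n, t) = 1 + 14 + 84 + 280 = 379.
Step 2: q^n = 3^7 = 2187.
Step 3: Hamming bound ⌊q^n / V_q(n,t)⌋ = ⌊2187/379⌋ = 5.
Step 4: Compare |C| = 1 to 5: satisfied.
The claimed |C| lies below the Hamming bound.


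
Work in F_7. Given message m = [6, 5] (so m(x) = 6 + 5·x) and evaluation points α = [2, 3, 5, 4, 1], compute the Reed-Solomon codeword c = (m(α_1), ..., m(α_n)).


c = [2, 0, 3, 5, 4]

Message polynomial: m(x) = 6 + 5·x (mod 7).
For each evaluation point α_i, compute m(α_i) mod 7:
  α_1 = 2: Horner steps 5 → 2, so m(2) = 2.
  α_2 = 3: Horner steps 5 → 0, so m(3) = 0.
  α_3 = 5: Horner steps 5 → 3, so m(5) = 3.
  α_4 = 4: Horner steps 5 → 5, so m(4) = 5.
  α_5 = 1: Horner steps 5 → 4, so m(1) = 4.
Codeword c = [2, 0, 3, 5, 4] ∈ F_7^5.


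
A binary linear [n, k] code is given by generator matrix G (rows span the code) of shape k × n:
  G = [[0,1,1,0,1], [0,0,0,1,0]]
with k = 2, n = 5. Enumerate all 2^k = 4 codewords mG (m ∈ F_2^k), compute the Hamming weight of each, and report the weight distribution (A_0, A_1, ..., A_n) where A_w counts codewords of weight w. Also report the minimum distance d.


Weight distribution: A_0 = 1, A_1 = 1, A_3 = 1, A_4 = 1. Minimum distance d = 1.

Enumerate all 2^2 = 4 messages m ∈ F_2^2.
For each, compute codeword c = mG in F_2^5, then tally its weight.
  m = 00 → c = 00000, weight = 0.
  m = 10 → c = 01101, weight = 3.
  m = 01 → c = 00010, weight = 1.
  m = 11 → c = 01111, weight = 4.
Tally weights:
  weight 0: 1 codewords.
  weight 1: 1 codewords.
  weight 3: 1 codewords.
  weight 4: 1 codewords.
Minimum distance d = smallest w > 0 with A_w > 0 = 1.
Sanity: Σ A_w = 4 = 2^2 = 4 ✓.


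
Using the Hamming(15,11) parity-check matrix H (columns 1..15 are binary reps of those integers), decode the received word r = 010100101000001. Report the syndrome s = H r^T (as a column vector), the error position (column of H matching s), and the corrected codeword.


s = (0, 1, 1, 1)^T, error position = 7, corrected codeword c = 010100001000001

Compute s = H r^T mod 2 one row at a time:
  s_1 = 0 + 1 + 0 + 0 + 0 + 0 + 0 + 1 = 2 ≡ 0 (mod 2).
  s_2 = 1 + 0 + 0 + 1 + 0 + 0 + 0 + 1 = 3 ≡ 1 (mod 2).
  s_3 = 1 + 0 + 0 + 1 + 0 + 0 + 0 + 1 = 3 ≡ 1 (mod 2).
  s_4 = 0 + 0 + 0 + 1 + 1 + 0 + 0 + 1 = 3 ≡ 1 (mod 2).
s = (0, 1, 1, 1)^T — this equals column 7 of H (binary 0111), so error is at position 7.
Correct: flip bit 7 of r = 010100101000001 to get c = 010100001000001.


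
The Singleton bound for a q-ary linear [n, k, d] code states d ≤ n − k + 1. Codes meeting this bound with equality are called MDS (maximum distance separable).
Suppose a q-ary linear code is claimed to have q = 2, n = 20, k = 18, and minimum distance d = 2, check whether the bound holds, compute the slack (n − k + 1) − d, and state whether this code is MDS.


Singleton RHS = n − k + 1 = 3, slack = 1, bound satisfied, not MDS.

Singleton bound: d ≤ n − k + 1.
Here n = 20, k = 18, so n − k + 1 = 3.
Given d = 2, check d ≤ 3: YES.
Slack = (n − k + 1) − d = 1.
The code is NOT MDS (slack = 1 > 0).
Description: the claimed parameters are [20, 18, 2]_2; such a code would be non-MDS.


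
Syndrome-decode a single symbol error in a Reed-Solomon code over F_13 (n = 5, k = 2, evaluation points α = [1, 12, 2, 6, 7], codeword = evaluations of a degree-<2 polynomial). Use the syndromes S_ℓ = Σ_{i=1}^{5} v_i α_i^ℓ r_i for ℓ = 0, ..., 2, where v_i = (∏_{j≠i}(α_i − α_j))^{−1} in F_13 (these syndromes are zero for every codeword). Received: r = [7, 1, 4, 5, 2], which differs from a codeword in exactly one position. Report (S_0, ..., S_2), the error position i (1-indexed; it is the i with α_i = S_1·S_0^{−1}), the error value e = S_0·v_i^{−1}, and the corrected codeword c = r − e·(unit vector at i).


S = (6, 7, 6), error at position 2, error magnitude e = 1, c = [7, 0, 4, 5, 2].

Step 1: column multipliers v_i = (∏_{j≠i}(α_i − α_j))^{−1} mod 13.
  i = 1 (α = 1): (1−12)(1−2)(1−6)(1−7) = (−11)·(−1)·(−5)·(−6) = 330 ≡ 5, so v_1 = 5^{−1} = 8 (mod 13).
  i = 2 (α = 12): (12−1)(12−2)(12−6)(12−7) = 11·10·6·5 = 3300 ≡ 11, so v_2 = 11^{−1} = 6 (mod 13).
  i = 3 (α = 2): (2−1)(2−12)(2−6)(2−7) = 1·(−10)·(−4)·(−5) = −200 ≡ 8, so v_3 = 8^{−1} = 5 (mod 13).
  i = 4 (α = 6): (6−1)(6−12)(6−2)(6−7) = 5·(−6)·4·(−1) = 120 ≡ 3, so v_4 = 3^{−1} = 9 (mod 13).
  i = 5 (α = 7): (7−1)(7−12)(7−2)(7−6) = 6·(−5)·5·1 = −150 ≡ 6, so v_5 = 6^{−1} = 11 (mod 13).
  v = [8, 6, 5, 9, 11].
Step 2: syndromes of r = [7, 1, 4, 5, 2] (all sums mod 13).
  S_0 = Σ v_i r_i = 8·7 + 6·1 + 5·4 + 9·5 + 11·2 = 149 ≡ 6.
  S_1 = Σ v_i α_i r_i = 8·1·7 + 6·12·1 + 5·2·4 + 9·6·5 + 11·7·2 = 592 ≡ 7.
  α_i^2 mod 13 = [1, 1, 4, 10, 10].
  S_2 = Σ v_i α_i^2 r_i = 8·1·7 + 6·1·1 + 5·4·4 + 9·10·5 + 11·10·2 = 812 ≡ 6.
  S = (6, 7, 6) ≠ 0, so r is not a codeword (an error is present).
Step 3: locate the error. For a single error e at position i, S_ℓ = v_i·e·α_i^ℓ, so α_err = S_1/S_0.
  S_0^{−1} = 6^{−1} = 11 (mod 13), so α_err = 7·11 = 77 ≡ 12 = α_2. Error position i = 2.
  Consistency check: S_2/S_1 = 6·2 = 12 ≡ 12 = α_err ✓ (single-error assumption holds).
Step 4: error magnitude e = S_0/v_2 = S_0·∏_{j≠2}(α_2 − α_j) = 6·11 = 66 ≡ 1 (mod 13).
Step 5: correct position 2: c_2 = r_2 − e = 1 − 1 ≡ 0 (mod 13). Hence c = [7, 0, 4, 5, 2].
  Check: interpolating c through the α_i gives m(x) = 10 + 10·x (degree < 2) with m(α_i) = c_i for every i, so c is indeed a codeword.


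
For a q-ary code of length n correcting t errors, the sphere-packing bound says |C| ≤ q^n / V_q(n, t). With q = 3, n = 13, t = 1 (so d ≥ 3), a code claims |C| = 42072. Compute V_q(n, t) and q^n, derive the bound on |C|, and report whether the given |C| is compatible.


V_q(n, t) = 27, q^n = 1594323, Hamming bound = 59049, |C| = 42072 ≤ bound (satisfied).

Step 1: Compute V_q(n, t) = Σ_{j=0}^1 C(n, j) (q−1)^j.
  j = 0: C(13,0)·(2)^0 = 1·1 = 1.
  j = 1: C(13,1)·(2)^1 = 13·2 = 26.
  V_q(n, t) = 1 + 26 = 27.
Step 2: q^n = 3^13 = 1594323.
Step 3: Hamming bound ⌊q^n / V_q(n,t)⌋ = ⌊1594323/27⌋ = 59049.
Step 4: Compare |C| = 42072 to 59049: satisfied.
The claimed |C| lies below the Hamming bound.


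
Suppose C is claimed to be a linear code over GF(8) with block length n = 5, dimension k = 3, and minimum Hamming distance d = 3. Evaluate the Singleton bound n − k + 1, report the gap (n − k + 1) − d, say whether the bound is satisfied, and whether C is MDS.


Singleton RHS = n − k + 1 = 3, slack = 0, bound satisfied, MDS.

Singleton bound: d ≤ n − k + 1.
Here n = 5, k = 3, so n − k + 1 = 3.
Given d = 3, check d ≤ 3: YES.
Slack = (n − k + 1) − d = 0.
The code is MDS (slack = 0).
Description: the claimed parameters are [5, 3, 3]_8; such a code would be MDS (meets Singleton bound).


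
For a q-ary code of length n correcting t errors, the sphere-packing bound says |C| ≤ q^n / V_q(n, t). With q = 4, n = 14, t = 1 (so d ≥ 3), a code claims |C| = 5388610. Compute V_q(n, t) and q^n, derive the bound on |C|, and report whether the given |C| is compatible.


V_q(n, t) = 43, q^n = 268435456, Hamming bound = 6242685, |C| = 5388610 ≤ bound (satisfied).

Step 1: Compute V_q(n, t) = Σ_{j=0}^1 C(n, j) (q−1)^j.
  j = 0: C(14,0)·(3)^0 = 1·1 = 1.
  j = 1: C(14,1)·(3)^1 = 14·3 = 42.
  V_q(n, t) = 1 + 42 = 43.
Step 2: q^n = 4^14 = 268435456.
Step 3: Hamming bound ⌊q^n / V_q(n,t)⌋ = ⌊268435456/43⌋ = 6242685.
Step 4: Compare |C| = 5388610 to 6242685: satisfied.
The claimed |C| lies below the Hamming bound.


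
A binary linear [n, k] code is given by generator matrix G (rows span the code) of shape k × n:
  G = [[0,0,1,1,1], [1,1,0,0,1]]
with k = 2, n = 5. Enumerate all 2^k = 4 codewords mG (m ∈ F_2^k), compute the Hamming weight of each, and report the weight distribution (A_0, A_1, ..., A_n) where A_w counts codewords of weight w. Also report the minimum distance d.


Weight distribution: A_0 = 1, A_3 = 2, A_4 = 1. Minimum distance d = 3.

Enumerate all 2^2 = 4 messages m ∈ F_2^2.
For each, compute codeword c = mG in F_2^5, then tally its weight.
  m = 00 → c = 00000, weight = 0.
  m = 10 → c = 00111, weight = 3.
  m = 01 → c = 11001, weight = 3.
  m = 11 → c = 11110, weight = 4.
Tally weights:
  weight 0: 1 codewords.
  weight 3: 2 codewords.
  weight 4: 1 codewords.
Minimum distance d = smallest w > 0 with A_w > 0 = 3.
Sanity: Σ A_w = 4 = 2^2 = 4 ✓.


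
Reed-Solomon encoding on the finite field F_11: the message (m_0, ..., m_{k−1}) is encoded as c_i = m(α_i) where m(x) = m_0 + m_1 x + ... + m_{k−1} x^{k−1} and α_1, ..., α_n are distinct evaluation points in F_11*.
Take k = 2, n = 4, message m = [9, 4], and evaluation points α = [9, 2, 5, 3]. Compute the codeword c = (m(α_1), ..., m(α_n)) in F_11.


c = [1, 6, 7, 10]

Message polynomial: m(x) = 9 + 4·x (mod 11).
For each evaluation point α_i, compute m(α_i) mod 11:
  α_1 = 9: Horner steps 4 → 1, so m(9) = 1.
  α_2 = 2: Horner steps 4 → 6, so m(2) = 6.
  α_3 = 5: Horner steps 4 → 7, so m(5) = 7.
  α_4 = 3: Horner steps 4 → 10, so m(3) = 10.
Codeword c = [1, 6, 7, 10] ∈ F_11^4.


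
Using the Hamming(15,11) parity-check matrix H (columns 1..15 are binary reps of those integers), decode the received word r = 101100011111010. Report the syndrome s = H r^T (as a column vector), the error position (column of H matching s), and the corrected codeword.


s = (0, 1, 0, 0)^T, error position = 4, corrected codeword c = 101000011111010

Compute s = H r^T mod 2 one row at a time:
  s_1 = 1 + 1 + 1 + 1 + 1 + 0 + 1 + 0 = 6 ≡ 0 (mod 2).
  s_2 = 1 + 0 + 0 + 0 + 1 + 0 + 1 + 0 = 3 ≡ 1 (mod 2).
  s_3 = 0 + 1 + 0 + 0 + 1 + 1 + 1 + 0 = 4 ≡ 0 (mod 2).
  s_4 = 1 + 1 + 0 + 0 + 1 + 1 + 0 + 0 = 4 ≡ 0 (mod 2).
s = (0, 1, 0, 0)^T — this equals column 4 of H (binary 0100), so error is at position 4.
Correct: flip bit 4 of r = 101100011111010 to get c = 101000011111010.


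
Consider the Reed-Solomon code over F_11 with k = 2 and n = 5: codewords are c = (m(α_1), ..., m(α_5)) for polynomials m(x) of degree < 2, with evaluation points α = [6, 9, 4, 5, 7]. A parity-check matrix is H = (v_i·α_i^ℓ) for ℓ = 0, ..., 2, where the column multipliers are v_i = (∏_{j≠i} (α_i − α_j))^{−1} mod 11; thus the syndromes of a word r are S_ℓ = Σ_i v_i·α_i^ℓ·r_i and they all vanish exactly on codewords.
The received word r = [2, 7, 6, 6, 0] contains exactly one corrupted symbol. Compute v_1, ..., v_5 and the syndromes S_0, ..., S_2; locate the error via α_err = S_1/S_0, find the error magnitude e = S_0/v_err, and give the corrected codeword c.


S = (8, 7, 2), error at position 4, error magnitude e = 2, c = [2, 7, 6, 4, 0].

Step 1: column multipliers v_i = (∏_{j≠i}(α_i − α_j))^{−1} mod 11.
  i = 1 (α = 6): (6−9)(6−4)(6−5)(6−7) = (−3)·2·1·(−1) = 6 ≡ 6, so v_1 = 6^{−1} = 2 (mod 11).
  i = 2 (α = 9): (9−6)(9−4)(9−5)(9−7) = 3·5·4·2 = 120 ≡ 10, so v_2 = 10^{−1} = 10 (mod 11).
  i = 3 (α = 4): (4−6)(4−9)(4−5)(4−7) = (−2)·(−5)·(−1)·(−3) = 30 ≡ 8, so v_3 = 8^{−1} = 7 (mod 11).
  i = 4 (α = 5): (5−6)(5−9)(5−4)(5−7) = (−1)·(−4)·1·(−2) = −8 ≡ 3, so v_4 = 3^{−1} = 4 (mod 11).
  i = 5 (α = 7): (7−6)(7−9)(7−4)(7−5) = 1·(−2)·3·2 = −12 ≡ 10, so v_5 = 10^{−1} = 10 (mod 11).
  v = [2, 10, 7, 4, 10].
Step 2: syndromes of r = [2, 7, 6, 6, 0] (all sums mod 11).
  S_0 = Σ v_i r_i = 2·2 + 10·7 + 7·6 + 4·6 + 10·0 = 140 ≡ 8.
  S_1 = Σ v_i α_i r_i = 2·6·2 + 10·9·7 + 7·4·6 + 4·5·6 + 10·7·0 = 942 ≡ 7.
  α_i^2 mod 11 = [3, 4, 5, 3, 5].
  S_2 = Σ v_i α_i^2 r_i = 2·3·2 + 10·4·7 + 7·5·6 + 4·3·6 + 10·5·0 = 574 ≡ 2.
  S = (8, 7, 2) ≠ 0, so r is not a codeword (an error is present).
Step 3: locate the error. For a single error e at position i, S_ℓ = v_i·e·α_i^ℓ, so α_err = S_1/S_0.
  S_0^{−1} = 8^{−1} = 7 (mod 11), so α_err = 7·7 = 49 ≡ 5 = α_4. Error position i = 4.
  Consistency check: S_2/S_1 = 2·8 = 16 ≡ 5 = α_err ✓ (single-error assumption holds).
Step 4: error magnitude e = S_0/v_4 = S_0·∏_{j≠4}(α_4 − α_j) = 8·3 = 24 ≡ 2 (mod 11).
Step 5: correct position 4: c_4 = r_4 − e = 6 − 2 ≡ 4 (mod 11). Hence c = [2, 7, 6, 4, 0].
  Check: interpolating c through the α_i gives m(x) = 3 + 9·x (degree < 2) with m(α_i) = c_i for every i, so c is indeed a codeword.


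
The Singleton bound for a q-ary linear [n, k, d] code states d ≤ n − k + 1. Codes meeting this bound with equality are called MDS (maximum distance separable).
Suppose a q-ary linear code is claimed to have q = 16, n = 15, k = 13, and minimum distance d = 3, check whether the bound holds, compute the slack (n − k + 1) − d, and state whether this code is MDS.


Singleton RHS = n − k + 1 = 3, slack = 0, bound satisfied, MDS.

Singleton bound: d ≤ n − k + 1.
Here n = 15, k = 13, so n − k + 1 = 3.
Given d = 3, check d ≤ 3: YES.
Slack = (n − k + 1) − d = 0.
The code is MDS (slack = 0).
Description: the claimed parameters are [15, 13, 3]_16; such a code would be MDS (meets Singleton bound).


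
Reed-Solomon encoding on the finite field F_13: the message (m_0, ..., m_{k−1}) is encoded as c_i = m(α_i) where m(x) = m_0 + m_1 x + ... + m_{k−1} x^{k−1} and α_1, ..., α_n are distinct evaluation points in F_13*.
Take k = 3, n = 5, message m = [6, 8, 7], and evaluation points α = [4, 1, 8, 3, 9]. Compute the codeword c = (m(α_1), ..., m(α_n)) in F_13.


c = [7, 8, 11, 2, 8]

Message polynomial: m(x) = 6 + 8·x + 7·x^2 (mod 13).
For each evaluation point α_i, compute m(α_i) mod 13:
  α_1 = 4: Horner steps 7 → 10 → 7, so m(4) = 7.
  α_2 = 1: Horner steps 7 → 2 → 8, so m(1) = 8.
  α_3 = 8: Horner steps 7 → 12 → 11, so m(8) = 11.
  α_4 = 3: Horner steps 7 → 3 → 2, so m(3) = 2.
  α_5 = 9: Horner steps 7 → 6 → 8, so m(9) = 8.
Codeword c = [7, 8, 11, 2, 8] ∈ F_13^5.


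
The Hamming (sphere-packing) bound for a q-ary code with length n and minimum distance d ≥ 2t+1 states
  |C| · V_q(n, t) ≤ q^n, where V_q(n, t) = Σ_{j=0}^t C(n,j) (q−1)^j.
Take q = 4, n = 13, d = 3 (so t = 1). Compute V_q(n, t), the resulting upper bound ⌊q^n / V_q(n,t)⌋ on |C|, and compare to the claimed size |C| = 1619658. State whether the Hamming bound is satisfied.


V_q(n, t) = 40, q^n = 67108864, Hamming bound = 1677721, |C| = 1619658 ≤ bound (satisfied).

Step 1: Compute V_q(n, t) = Σ_{j=0}^1 C(n, j) (q−1)^j.
  j = 0: C(13,0)·(3)^0 = 1·1 = 1.
  j = 1: C(13,1)·(3)^1 = 13·3 = 39.
  V_q(n, t) = 1 + 39 = 40.
Step 2: q^n = 4^13 = 67108864.
Step 3: Hamming bound ⌊q^n / V_q(n,t)⌋ = ⌊67108864/40⌋ = 1677721.
Step 4: Compare |C| = 1619658 to 1677721: satisfied.
The claimed |C| lies below the Hamming bound.


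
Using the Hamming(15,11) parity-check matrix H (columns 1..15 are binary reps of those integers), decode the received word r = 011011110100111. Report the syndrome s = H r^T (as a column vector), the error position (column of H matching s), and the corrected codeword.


s = (1, 0, 1, 1)^T, error position = 11, corrected codeword c = 011011110110111

Compute s = H r^T mod 2 one row at a time:
  s_1 = 1 + 0 + 1 + 0 + 0 + 1 + 1 + 1 = 5 ≡ 1 (mod 2).
  s_2 = 0 + 1 + 1 + 1 + 0 + 1 + 1 + 1 = 6 ≡ 0 (mod 2).
  s_3 = 1 + 1 + 1 + 1 + 1 + 0 + 1 + 1 = 7 ≡ 1 (mod 2).
  s_4 = 0 + 1 + 1 + 1 + 0 + 0 + 1 + 1 = 5 ≡ 1 (mod 2).
s = (1, 0, 1, 1)^T — this equals column 11 of H (binary 1011), so error is at position 11.
Correct: flip bit 11 of r = 011011110100111 to get c = 011011110110111.


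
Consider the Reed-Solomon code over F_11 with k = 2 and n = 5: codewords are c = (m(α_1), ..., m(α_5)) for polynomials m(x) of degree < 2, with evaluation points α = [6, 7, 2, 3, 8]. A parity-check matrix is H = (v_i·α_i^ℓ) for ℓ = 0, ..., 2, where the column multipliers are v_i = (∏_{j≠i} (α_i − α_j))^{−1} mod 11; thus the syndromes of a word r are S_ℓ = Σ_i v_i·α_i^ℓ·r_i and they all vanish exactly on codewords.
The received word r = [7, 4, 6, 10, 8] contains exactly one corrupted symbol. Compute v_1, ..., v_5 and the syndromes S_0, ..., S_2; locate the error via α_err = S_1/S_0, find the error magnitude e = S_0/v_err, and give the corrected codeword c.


S = (9, 10, 5), error at position 1, error magnitude e = 7, c = [0, 4, 6, 10, 8].

Step 1: column multipliers v_i = (∏_{j≠i}(α_i − α_j))^{−1} mod 11.
  i = 1 (α = 6): (6−7)(6−2)(6−3)(6−8) = (−1)·4·3·(−2) = 24 ≡ 2, so v_1 = 2^{−1} = 6 (mod 11).
  i = 2 (α = 7): (7−6)(7−2)(7−3)(7−8) = 1·5·4·(−1) = −20 ≡ 2, so v_2 = 2^{−1} = 6 (mod 11).
  i = 3 (α = 2): (2−6)(2−7)(2−3)(2−8) = (−4)·(−5)·(−1)·(−6) = 120 ≡ 10, so v_3 = 10^{−1} = 10 (mod 11).
  i = 4 (α = 3): (3−6)(3−7)(3−2)(3−8) = (−3)·(−4)·1·(−5) = −60 ≡ 6, so v_4 = 6^{−1} = 2 (mod 11).
  i = 5 (α = 8): (8−6)(8−7)(8−2)(8−3) = 2·1·6·5 = 60 ≡ 5, so v_5 = 5^{−1} = 9 (mod 11).
  v = [6, 6, 10, 2, 9].
Step 2: syndromes of r = [7, 4, 6, 10, 8] (all sums mod 11).
  S_0 = Σ v_i r_i = 6·7 + 6·4 + 10·6 + 2·10 + 9·8 = 218 ≡ 9.
  S_1 = Σ v_i α_i r_i = 6·6·7 + 6·7·4 + 10·2·6 + 2·3·10 + 9·8·8 = 1176 ≡ 10.
  α_i^2 mod 11 = [3, 5, 4, 9, 9].
  S_2 = Σ v_i α_i^2 r_i = 6·3·7 + 6·5·4 + 10·4·6 + 2·9·10 + 9·9·8 = 1314 ≡ 5.
  S = (9, 10, 5) ≠ 0, so r is not a codeword (an error is present).
Step 3: locate the error. For a single error e at position i, S_ℓ = v_i·e·α_i^ℓ, so α_err = S_1/S_0.
  S_0^{−1} = 9^{−1} = 5 (mod 11), so α_err = 10·5 = 50 ≡ 6 = α_1. Error position i = 1.
  Consistency check: S_2/S_1 = 5·10 = 50 ≡ 6 = α_err ✓ (single-error assumption holds).
Step 4: error magnitude e = S_0/v_1 = S_0·∏_{j≠1}(α_1 − α_j) = 9·2 = 18 ≡ 7 (mod 11).
Step 5: correct position 1: c_1 = r_1 − e = 7 − 7 ≡ 0 (mod 11). Hence c = [0, 4, 6, 10, 8].
  Check: interpolating c through the α_i gives m(x) = 9 + 4·x (degree < 2) with m(α_i) = c_i for every i, so c is indeed a codeword.


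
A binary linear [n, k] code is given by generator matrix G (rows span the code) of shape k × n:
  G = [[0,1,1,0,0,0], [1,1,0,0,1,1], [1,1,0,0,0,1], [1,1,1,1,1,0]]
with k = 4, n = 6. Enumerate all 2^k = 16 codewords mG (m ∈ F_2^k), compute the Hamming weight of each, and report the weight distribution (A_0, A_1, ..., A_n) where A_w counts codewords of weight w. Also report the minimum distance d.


Weight distribution: A_0 = 1, A_1 = 1, A_2 = 2, A_3 = 6, A_4 = 5, A_5 = 1. Minimum distance d = 1.

Enumerate all 2^4 = 16 messages m ∈ F_2^4.
For each, compute codeword c = mG in F_2^6, then tally its weight.
  m = 0000 → c = 000000, weight = 0.
  m = 1000 → c = 011000, weight = 2.
  m = 0100 → c = 110011, weight = 4.
  m = 1100 → c = 101011, weight = 4.
  m = 0010 → c = 110001, weight = 3.
  m = 1010 → c = 101001, weight = 3.
  m = 0110 → c = 000010, weight = 1.
  m = 1110 → c = 011010, weight = 3.
  m = 0001 → c = 111110, weight = 5.
  m = 1001 → c = 100110, weight = 3.
  m = 0101 → c = 001101, weight = 3.
  m = 1101 → c = 010101, weight = 3.
  m = 0011 → c = 001111, weight = 4.
  m = 1011 → c = 010111, weight = 4.
  m = 0111 → c = 111100, weight = 4.
  m = 1111 → c = 100100, weight = 2.
Tally weights:
  weight 0: 1 codewords.
  weight 1: 1 codewords.
  weight 2: 2 codewords.
  weight 3: 6 codewords.
  weight 4: 5 codewords.
  weight 5: 1 codewords.
Minimum distance d = smallest w > 0 with A_w > 0 = 1.
Sanity: Σ A_w = 16 = 2^4 = 16 ✓.


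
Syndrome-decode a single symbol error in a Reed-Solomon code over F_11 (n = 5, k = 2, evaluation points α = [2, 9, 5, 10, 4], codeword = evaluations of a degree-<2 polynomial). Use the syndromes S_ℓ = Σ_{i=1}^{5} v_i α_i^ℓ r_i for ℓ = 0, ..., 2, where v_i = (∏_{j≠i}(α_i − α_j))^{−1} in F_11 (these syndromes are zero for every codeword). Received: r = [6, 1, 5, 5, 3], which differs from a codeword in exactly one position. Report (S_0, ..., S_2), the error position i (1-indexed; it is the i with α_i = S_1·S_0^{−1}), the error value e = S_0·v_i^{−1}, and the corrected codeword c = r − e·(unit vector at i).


S = (4, 9, 1), error at position 3, error magnitude e = 9, c = [6, 1, 7, 5, 3].

Step 1: column multipliers v_i = (∏_{j≠i}(α_i − α_j))^{−1} mod 11.
  i = 1 (α = 2): (2−9)(2−5)(2−10)(2−4) = (−7)·(−3)·(−8)·(−2) = 336 ≡ 6, so v_1 = 6^{−1} = 2 (mod 11).
  i = 2 (α = 9): (9−2)(9−5)(9−10)(9−4) = 7·4·(−1)·5 = −140 ≡ 3, so v_2 = 3^{−1} = 4 (mod 11).
  i = 3 (α = 5): (5−2)(5−9)(5−10)(5−4) = 3·(−4)·(−5)·1 = 60 ≡ 5, so v_3 = 5^{−1} = 9 (mod 11).
  i = 4 (α = 10): (10−2)(10−9)(10−5)(10−4) = 8·1·5·6 = 240 ≡ 9, so v_4 = 9^{−1} = 5 (mod 11).
  i = 5 (α = 4): (4−2)(4−9)(4−5)(4−10) = 2·(−5)·(−1)·(−6) = −60 ≡ 6, so v_5 = 6^{−1} = 2 (mod 11).
  v = [2, 4, 9, 5, 2].
Step 2: syndromes of r = [6, 1, 5, 5, 3] (all sums mod 11).
  S_0 = Σ v_i r_i = 2·6 + 4·1 + 9·5 + 5·5 + 2·3 = 92 ≡ 4.
  S_1 = Σ v_i α_i r_i = 2·2·6 + 4·9·1 + 9·5·5 + 5·10·5 + 2·4·3 = 559 ≡ 9.
  α_i^2 mod 11 = [4, 4, 3, 1, 5].
  S_2 = Σ v_i α_i^2 r_i = 2·4·6 + 4·4·1 + 9·3·5 + 5·1·5 + 2·5·3 = 254 ≡ 1.
  S = (4, 9, 1) ≠ 0, so r is not a codeword (an error is present).
Step 3: locate the error. For a single error e at position i, S_ℓ = v_i·e·α_i^ℓ, so α_err = S_1/S_0.
  S_0^{−1} = 4^{−1} = 3 (mod 11), so α_err = 9·3 = 27 ≡ 5 = α_3. Error position i = 3.
  Consistency check: S_2/S_1 = 1·5 = 5 ≡ 5 = α_err ✓ (single-error assumption holds).
Step 4: error magnitude e = S_0/v_3 = S_0·∏_{j≠3}(α_3 − α_j) = 4·5 = 20 ≡ 9 (mod 11).
Step 5: correct position 3: c_3 = r_3 − e = 5 − 9 ≡ 7 (mod 11). Hence c = [6, 1, 7, 5, 3].
  Check: interpolating c through the α_i gives m(x) = 9 + 4·x (degree < 2) with m(α_i) = c_i for every i, so c is indeed a codeword.


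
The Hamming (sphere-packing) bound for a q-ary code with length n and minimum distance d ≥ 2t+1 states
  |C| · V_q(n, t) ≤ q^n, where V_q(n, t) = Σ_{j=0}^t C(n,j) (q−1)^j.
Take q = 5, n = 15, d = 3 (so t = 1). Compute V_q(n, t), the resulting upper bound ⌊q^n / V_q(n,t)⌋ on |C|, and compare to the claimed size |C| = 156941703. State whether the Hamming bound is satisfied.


V_q(n, t) = 61, q^n = 30517578125, Hamming bound = 500288165, |C| = 156941703 ≤ bound (satisfied).

Step 1: Compute V_q(n, t) = Σ_{j=0}^1 C(n, j) (q−1)^j.
  j = 0: C(15,0)·(4)^0 = 1·1 = 1.
  j = 1: C(15,1)·(4)^1 = 15·4 = 60.
  V_q(n, t) = 1 + 60 = 61.
Step 2: q^n = 5^15 = 30517578125.
Step 3: Hamming bound ⌊q^n / V_q(n,t)⌋ = ⌊30517578125/61⌋ = 500288165.
Step 4: Compare |C| = 156941703 to 500288165: satisfied.
The claimed |C| lies below the Hamming bound.


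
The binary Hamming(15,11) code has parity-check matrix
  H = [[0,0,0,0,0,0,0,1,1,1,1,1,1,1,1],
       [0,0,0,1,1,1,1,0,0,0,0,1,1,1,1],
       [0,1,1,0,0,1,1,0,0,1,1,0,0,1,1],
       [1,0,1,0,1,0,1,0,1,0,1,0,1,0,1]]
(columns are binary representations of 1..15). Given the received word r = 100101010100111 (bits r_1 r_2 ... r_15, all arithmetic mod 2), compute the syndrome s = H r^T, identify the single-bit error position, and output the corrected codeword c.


s = (1, 1, 0, 1)^T, error position = 13, corrected codeword c = 100101010100011

Compute s = H r^T mod 2 one row at a time:
  s_1 = 1 + 0 + 1 + 0 + 0 + 1 + 1 + 1 = 5 ≡ 1 (mod 2).
  s_2 = 1 + 0 + 1 + 0 + 0 + 1 + 1 + 1 = 5 ≡ 1 (mod 2).
  s_3 = 0 + 0 + 1 + 0 + 1 + 0 + 1 + 1 = 4 ≡ 0 (mod 2).
  s_4 = 1 + 0 + 0 + 0 + 0 + 0 + 1 + 1 = 3 ≡ 1 (mod 2).
s = (1, 1, 0, 1)^T — this equals column 13 of H (binary 1101), so error is at position 13.
Correct: flip bit 13 of r = 100101010100111 to get c = 100101010100011.


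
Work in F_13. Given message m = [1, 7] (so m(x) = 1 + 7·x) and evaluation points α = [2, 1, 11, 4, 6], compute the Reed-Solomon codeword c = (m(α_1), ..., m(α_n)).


c = [2, 8, 0, 3, 4]

Message polynomial: m(x) = 1 + 7·x (mod 13).
For each evaluation point α_i, compute m(α_i) mod 13:
  α_1 = 2: Horner steps 7 → 2, so m(2) = 2.
  α_2 = 1: Horner steps 7 → 8, so m(1) = 8.
  α_3 = 11: Horner steps 7 → 0, so m(11) = 0.
  α_4 = 4: Horner steps 7 → 3, so m(4) = 3.
  α_5 = 6: Horner steps 7 → 4, so m(6) = 4.
Codeword c = [2, 8, 0, 3, 4] ∈ F_13^5.


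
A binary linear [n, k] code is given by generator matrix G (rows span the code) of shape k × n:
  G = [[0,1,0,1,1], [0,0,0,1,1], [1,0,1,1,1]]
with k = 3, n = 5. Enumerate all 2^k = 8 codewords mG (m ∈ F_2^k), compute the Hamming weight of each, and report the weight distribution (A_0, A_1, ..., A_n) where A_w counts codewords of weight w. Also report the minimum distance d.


Weight distribution: A_0 = 1, A_1 = 1, A_2 = 2, A_3 = 2, A_4 = 1, A_5 = 1. Minimum distance d = 1.

Enumerate all 2^3 = 8 messages m ∈ F_2^3.
For each, compute codeword c = mG in F_2^5, then tally its weight.
  m = 000 → c = 00000, weight = 0.
  m = 100 → c = 01011, weight = 3.
  m = 010 → c = 00011, weight = 2.
  m = 110 → c = 01000, weight = 1.
  m = 001 → c = 10111, weight = 4.
  m = 101 → c = 11100, weight = 3.
  m = 011 → c = 10100, weight = 2.
  m = 111 → c = 11111, weight = 5.
Tally weights:
  weight 0: 1 codewords.
  weight 1: 1 codewords.
  weight 2: 2 codewords.
  weight 3: 2 codewords.
  weight 4: 1 codewords.
  weight 5: 1 codewords.
Minimum distance d = smallest w > 0 with A_w > 0 = 1.
Sanity: Σ A_w = 8 = 2^3 = 8 ✓.


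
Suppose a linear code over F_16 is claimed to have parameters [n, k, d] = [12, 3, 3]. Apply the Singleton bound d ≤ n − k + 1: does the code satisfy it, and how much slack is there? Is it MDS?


Singleton RHS = n − k + 1 = 10, slack = 7, bound satisfied, not MDS.

Singleton bound: d ≤ n − k + 1.
Here n = 12, k = 3, so n − k + 1 = 10.
Given d = 3, check d ≤ 10: YES.
Slack = (n − k + 1) − d = 7.
The code is NOT MDS (slack = 7 > 0).
Description: the claimed parameters are [12, 3, 3]_16; such a code would be non-MDS.


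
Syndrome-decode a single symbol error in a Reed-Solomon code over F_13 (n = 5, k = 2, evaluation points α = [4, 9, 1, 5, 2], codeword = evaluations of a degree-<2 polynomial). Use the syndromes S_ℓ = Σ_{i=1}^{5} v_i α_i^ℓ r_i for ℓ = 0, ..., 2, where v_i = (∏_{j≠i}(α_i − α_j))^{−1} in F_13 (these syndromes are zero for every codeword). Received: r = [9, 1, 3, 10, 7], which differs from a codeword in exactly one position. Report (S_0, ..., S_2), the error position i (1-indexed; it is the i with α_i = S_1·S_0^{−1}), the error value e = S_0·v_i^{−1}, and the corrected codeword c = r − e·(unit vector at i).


S = (2, 2, 2), error at position 3, error magnitude e = 10, c = [9, 1, 6, 10, 7].

Step 1: column multipliers v_i = (∏_{j≠i}(α_i − α_j))^{−1} mod 13.
  i = 1 (α = 4): (4−9)(4−1)(4−5)(4−2) = (−5)·3·(−1)·2 = 30 ≡ 4, so v_1 = 4^{−1} = 10 (mod 13).
  i = 2 (α = 9): (9−4)(9−1)(9−5)(9−2) = 5·8·4·7 = 1120 ≡ 2, so v_2 = 2^{−1} = 7 (mod 13).
  i = 3 (α = 1): (1−4)(1−9)(1−5)(1−2) = (−3)·(−8)·(−4)·(−1) = 96 ≡ 5, so v_3 = 5^{−1} = 8 (mod 13).
  i = 4 (α = 5): (5−4)(5−9)(5−1)(5−2) = 1·(−4)·4·3 = −48 ≡ 4, so v_4 = 4^{−1} = 10 (mod 13).
  i = 5 (α = 2): (2−4)(2−9)(2−1)(2−5) = (−2)·(−7)·1·(−3) = −42 ≡ 10, so v_5 = 10^{−1} = 4 (mod 13).
  v = [10, 7, 8, 10, 4].
Step 2: syndromes of r = [9, 1, 3, 10, 7] (all sums mod 13).
  S_0 = Σ v_i r_i = 10·9 + 7·1 + 8·3 + 10·10 + 4·7 = 249 ≡ 2.
  S_1 = Σ v_i α_i r_i = 10·4·9 + 7·9·1 + 8·1·3 + 10·5·10 + 4·2·7 = 1003 ≡ 2.
  α_i^2 mod 13 = [3, 3, 1, 12, 4].
  S_2 = Σ v_i α_i^2 r_i = 10·3·9 + 7·3·1 + 8·1·3 + 10·12·10 + 4·4·7 = 1627 ≡ 2.
  S = (2, 2, 2) ≠ 0, so r is not a codeword (an error is present).
Step 3: locate the error. For a single error e at position i, S_ℓ = v_i·e·α_i^ℓ, so α_err = S_1/S_0.
  S_0^{−1} = 2^{−1} = 7 (mod 13), so α_err = 2·7 = 14 ≡ 1 = α_3. Error position i = 3.
  Consistency check: S_2/S_1 = 2·7 = 14 ≡ 1 = α_err ✓ (single-error assumption holds).
Step 4: error magnitude e = S_0/v_3 = S_0·∏_{j≠3}(α_3 − α_j) = 2·5 = 10 ≡ 10 (mod 13).
Step 5: correct position 3: c_3 = r_3 − e = 3 − 10 ≡ 6 (mod 13). Hence c = [9, 1, 6, 10, 7].
  Check: interpolating c through the α_i gives m(x) = 5 + 1·x (degree < 2) with m(α_i) = c_i for every i, so c is indeed a codeword.


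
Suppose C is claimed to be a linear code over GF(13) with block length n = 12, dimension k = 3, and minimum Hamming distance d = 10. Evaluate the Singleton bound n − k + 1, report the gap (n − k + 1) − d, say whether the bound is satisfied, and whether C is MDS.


Singleton RHS = n − k + 1 = 10, slack = 0, bound satisfied, MDS.

Singleton bound: d ≤ n − k + 1.
Here n = 12, k = 3, so n − k + 1 = 10.
Given d = 10, check d ≤ 10: YES.
Slack = (n − k + 1) − d = 0.
The code is MDS (slack = 0).
Description: the claimed parameters are [12, 3, 10]_13; such a code would be MDS (meets Singleton bound).


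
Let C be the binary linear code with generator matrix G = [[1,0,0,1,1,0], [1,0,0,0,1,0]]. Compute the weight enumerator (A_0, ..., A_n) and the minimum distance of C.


Weight distribution: A_0 = 1, A_1 = 1, A_2 = 1, A_3 = 1. Minimum distance d = 1.

Enumerate all 2^2 = 4 messages m ∈ F_2^2.
For each, compute codeword c = mG in F_2^6, then tally its weight.
  m = 00 → c = 000000, weight = 0.
  m = 10 → c = 100110, weight = 3.
  m = 01 → c = 100010, weight = 2.
  m = 11 → c = 000100, weight = 1.
Tally weights:
  weight 0: 1 codewords.
  weight 1: 1 codewords.
  weight 2: 1 codewords.
  weight 3: 1 codewords.
Minimum distance d = smallest w > 0 with A_w > 0 = 1.
Sanity: Σ A_w = 4 = 2^2 = 4 ✓.


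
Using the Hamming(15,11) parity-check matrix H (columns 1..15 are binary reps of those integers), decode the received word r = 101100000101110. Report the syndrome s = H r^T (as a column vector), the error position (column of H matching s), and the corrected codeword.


s = (0, 0, 1, 1)^T, error position = 3, corrected codeword c = 100100000101110

Compute s = H r^T mod 2 one row at a time:
  s_1 = 0 + 0 + 1 + 0 + 1 + 1 + 1 + 0 = 4 ≡ 0 (mod 2).
  s_2 = 1 + 0 + 0 + 0 + 1 + 1 + 1 + 0 = 4 ≡ 0 (mod 2).
  s_3 = 0 + 1 + 0 + 0 + 1 + 0 + 1 + 0 = 3 ≡ 1 (mod 2).
  s_4 = 1 + 1 + 0 + 0 + 0 + 0 + 1 + 0 = 3 ≡ 1 (mod 2).
s = (0, 0, 1, 1)^T — this equals column 3 of H (binary 0011), so error is at position 3.
Correct: flip bit 3 of r = 101100000101110 to get c = 100100000101110.


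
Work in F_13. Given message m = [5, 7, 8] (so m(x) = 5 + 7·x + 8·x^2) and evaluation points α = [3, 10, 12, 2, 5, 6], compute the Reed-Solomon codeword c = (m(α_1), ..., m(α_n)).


c = [7, 4, 6, 12, 6, 10]

Message polynomial: m(x) = 5 + 7·x + 8·x^2 (mod 13).
For each evaluation point α_i, compute m(α_i) mod 13:
  α_1 = 3: Horner steps 8 → 5 → 7, so m(3) = 7.
  α_2 = 10: Horner steps 8 → 9 → 4, so m(10) = 4.
  α_3 = 12: Horner steps 8 → 12 → 6, so m(12) = 6.
  α_4 = 2: Horner steps 8 → 10 → 12, so m(2) = 12.
  α_5 = 5: Horner steps 8 → 8 → 6, so m(5) = 6.
  α_6 = 6: Horner steps 8 → 3 → 10, so m(6) = 10.
Codeword c = [7, 4, 6, 12, 6, 10] ∈ F_13^6.


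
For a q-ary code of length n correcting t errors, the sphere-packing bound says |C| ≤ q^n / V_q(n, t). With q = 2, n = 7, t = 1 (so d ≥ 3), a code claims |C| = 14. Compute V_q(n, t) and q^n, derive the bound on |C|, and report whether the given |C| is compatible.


V_q(n, t) = 8, q^n = 128, Hamming bound = 16, |C| = 14 ≤ bound (satisfied).

Step 1: Compute V_q(n, t) = Σ_{j=0}^1 C(n, j) (q−1)^j.
  j = 0: C(7,0)·(1)^0 = 1·1 = 1.
  j = 1: C(7,1)·(1)^1 = 7·1 = 7.
  V_q(n, t) = 1 + 7 = 8.
Step 2: q^n = 2^7 = 128.
Step 3: Hamming bound ⌊q^n / V_q(n,t)⌋ = ⌊128/8⌋ = 16.
Step 4: Compare |C| = 14 to 16: satisfied.
The claimed |C| lies below the Hamming bound.


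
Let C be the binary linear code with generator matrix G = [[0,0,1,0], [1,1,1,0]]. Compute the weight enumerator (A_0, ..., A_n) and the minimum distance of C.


Weight distribution: A_0 = 1, A_1 = 1, A_2 = 1, A_3 = 1. Minimum distance d = 1.

Enumerate all 2^2 = 4 messages m ∈ F_2^2.
For each, compute codeword c = mG in F_2^4, then tally its weight.
  m = 00 → c = 0000, weight = 0.
  m = 10 → c = 0010, weight = 1.
  m = 01 → c = 1110, weight = 3.
  m = 11 → c = 1100, weight = 2.
Tally weights:
  weight 0: 1 codewords.
  weight 1: 1 codewords.
  weight 2: 1 codewords.
  weight 3: 1 codewords.
Minimum distance d = smallest w > 0 with A_w > 0 = 1.
Sanity: Σ A_w = 4 = 2^2 = 4 ✓.


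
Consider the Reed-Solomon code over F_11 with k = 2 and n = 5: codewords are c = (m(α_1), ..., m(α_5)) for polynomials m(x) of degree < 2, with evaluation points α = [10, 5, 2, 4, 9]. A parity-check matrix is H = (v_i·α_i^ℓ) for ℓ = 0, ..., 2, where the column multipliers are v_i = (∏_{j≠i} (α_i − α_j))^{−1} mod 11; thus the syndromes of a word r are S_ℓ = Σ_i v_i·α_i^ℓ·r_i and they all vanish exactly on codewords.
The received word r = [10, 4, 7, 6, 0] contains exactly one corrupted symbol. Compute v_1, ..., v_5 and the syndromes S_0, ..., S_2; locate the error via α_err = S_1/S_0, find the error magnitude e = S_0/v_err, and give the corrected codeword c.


S = (2, 8, 10), error at position 4, error magnitude e = 1, c = [10, 4, 7, 5, 0].

Step 1: column multipliers v_i = (∏_{j≠i}(α_i − α_j))^{−1} mod 11.
  i = 1 (α = 10): (10−5)(10−2)(10−4)(10−9) = 5·8·6·1 = 240 ≡ 9, so v_1 = 9^{−1} = 5 (mod 11).
  i = 2 (α = 5): (5−10)(5−2)(5−4)(5−9) = (−5)·3·1·(−4) = 60 ≡ 5, so v_2 = 5^{−1} = 9 (mod 11).
  i = 3 (α = 2): (2−10)(2−5)(2−4)(2−9) = (−8)·(−3)·(−2)·(−7) = 336 ≡ 6, so v_3 = 6^{−1} = 2 (mod 11).
  i = 4 (α = 4): (4−10)(4−5)(4−2)(4−9) = (−6)·(−1)·2·(−5) = −60 ≡ 6, so v_4 = 6^{−1} = 2 (mod 11).
  i = 5 (α = 9): (9−10)(9−5)(9−2)(9−4) = (−1)·4·7·5 = −140 ≡ 3, so v_5 = 3^{−1} = 4 (mod 11).
  v = [5, 9, 2, 2, 4].
Step 2: syndromes of r = [10, 4, 7, 6, 0] (all sums mod 11).
  S_0 = Σ v_i r_i = 5·10 + 9·4 + 2·7 + 2·6 + 4·0 = 112 ≡ 2.
  S_1 = Σ v_i α_i r_i = 5·10·10 + 9·5·4 + 2·2·7 + 2·4·6 + 4·9·0 = 756 ≡ 8.
  α_i^2 mod 11 = [1, 3, 4, 5, 4].
  S_2 = Σ v_i α_i^2 r_i = 5·1·10 + 9·3·4 + 2·4·7 + 2·5·6 + 4·4·0 = 274 ≡ 10.
  S = (2, 8, 10) ≠ 0, so r is not a codeword (an error is present).
Step 3: locate the error. For a single error e at position i, S_ℓ = v_i·e·α_i^ℓ, so α_err = S_1/S_0.
  S_0^{−1} = 2^{−1} = 6 (mod 11), so α_err = 8·6 = 48 ≡ 4 = α_4. Error position i = 4.
  Consistency check: S_2/S_1 = 10·7 = 70 ≡ 4 = α_err ✓ (single-error assumption holds).
Step 4: error magnitude e = S_0/v_4 = S_0·∏_{j≠4}(α_4 − α_j) = 2·6 = 12 ≡ 1 (mod 11).
Step 5: correct position 4: c_4 = r_4 − e = 6 − 1 ≡ 5 (mod 11). Hence c = [10, 4, 7, 5, 0].
  Check: interpolating c through the α_i gives m(x) = 9 + 10·x (degree < 2) with m(α_i) = c_i for every i, so c is indeed a codeword.
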